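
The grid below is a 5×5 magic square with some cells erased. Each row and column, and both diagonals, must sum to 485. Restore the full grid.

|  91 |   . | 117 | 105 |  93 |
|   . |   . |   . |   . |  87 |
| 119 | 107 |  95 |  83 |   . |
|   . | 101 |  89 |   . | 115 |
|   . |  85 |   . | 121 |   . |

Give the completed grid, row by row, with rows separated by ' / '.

91 79 117 105 93 / 75 113 111 99 87 / 119 107 95 83 81 / 103 101 89 77 115 / 97 85 73 121 109

Row 1 needs 485; the known cells sum to 406, so (1,2) = 79.
Row 3 must total 485; the given cells sum to 404, so (3,5) = 81.
The remaining cell in column 2 is (2,2) = 485 − 372 = 113.
Column 5: 93 + 87 + 81 + 115 + ? = 485, so (5,5) = 109.
The remaining cell in main diagonal is (4,4) = 485 − 408 = 77.
Row 4 must total 485; the given cells sum to 382, so (4,1) = 103.
Column 4 needs 485; the known cells sum to 386, so (2,4) = 99.
From anti-diagonal, 485 − (93 + 99 + 95 + 101) gives (5,1) = 97.
Using row 5: 97 + 85 + 121 + 109 + ? → (5,3) = 485 − 412 = 73.
Column 1 must total 485; the given cells sum to 410, so (2,1) = 75.
Column 3: 117 + 95 + 89 + 73 + ? = 485, so (2,3) = 111.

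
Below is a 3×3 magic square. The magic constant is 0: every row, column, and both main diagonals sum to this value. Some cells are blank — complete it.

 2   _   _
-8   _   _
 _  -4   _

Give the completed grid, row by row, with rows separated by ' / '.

Column 1 needs 0; the known cells sum to -6, so (3,1) = 6.
Row 3: 6 + (-4) + ? = 0, so (3,3) = -2.
From main diagonal, 0 − (2 + (-2)) gives (2,2) = 0.
Anti-diagonal needs 0; the known cells sum to 6, so (1,3) = -6.
Row 1: 2 + (-6) + ? = 0, so (1,2) = 4.
The remaining cell in row 2 is (2,3) = 0 − (-8) = 8.

2 4 -6 / -8 0 8 / 6 -4 -2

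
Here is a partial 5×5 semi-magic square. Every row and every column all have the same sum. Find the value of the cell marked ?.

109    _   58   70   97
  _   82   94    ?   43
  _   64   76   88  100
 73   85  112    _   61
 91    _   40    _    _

106

Column 3 is complete and sums to 380; that is the magic constant.
The remaining cell in row 1 is (1,2) = 380 − 334 = 46.
The remaining cell in row 3 is (3,1) = 380 − 328 = 52.
The remaining cell in row 4 is (4,4) = 380 − 331 = 49.
The remaining cell in column 1 is (2,1) = 380 − 325 = 55.
Column 2 needs 380; the known cells sum to 277, so (5,2) = 103.
Column 5: 97 + 43 + 100 + 61 + ? = 380, so (5,5) = 79.
Row 2 needs 380; the known cells sum to 274, so (2,4) = 106.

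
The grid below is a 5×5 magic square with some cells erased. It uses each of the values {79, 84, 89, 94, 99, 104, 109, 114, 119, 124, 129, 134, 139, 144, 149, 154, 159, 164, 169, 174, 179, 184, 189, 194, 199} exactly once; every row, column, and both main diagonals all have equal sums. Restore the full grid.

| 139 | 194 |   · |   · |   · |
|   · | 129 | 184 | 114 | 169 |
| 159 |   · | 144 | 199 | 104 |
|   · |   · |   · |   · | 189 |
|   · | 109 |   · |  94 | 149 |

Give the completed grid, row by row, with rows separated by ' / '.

139 194 124 154 84 / 99 129 184 114 169 / 159 89 144 199 104 / 119 174 79 134 189 / 179 109 164 94 149

The 25 entries sum to 3475, so each line sums to 3475/5 = 695.
Row 2 must total 695; the given cells sum to 596, so (2,1) = 99.
Row 3: 159 + 144 + 199 + 104 + ? = 695, so (3,2) = 89.
The remaining cell in column 2 is (4,2) = 695 − 521 = 174.
Column 5 needs 695; the known cells sum to 611, so (1,5) = 84.
From main diagonal, 695 − (139 + 129 + 144 + 149) gives (4,4) = 134.
Anti-diagonal must total 695; the given cells sum to 516, so (5,1) = 179.
The remaining cell in row 5 is (5,3) = 695 − 531 = 164.
Column 1 must total 695; the given cells sum to 576, so (4,1) = 119.
Column 4 needs 695; the known cells sum to 541, so (1,4) = 154.
Using row 1: 139 + 194 + 154 + 84 + ? → (1,3) = 695 − 571 = 124.
Row 4 must total 695; the given cells sum to 616, so (4,3) = 79.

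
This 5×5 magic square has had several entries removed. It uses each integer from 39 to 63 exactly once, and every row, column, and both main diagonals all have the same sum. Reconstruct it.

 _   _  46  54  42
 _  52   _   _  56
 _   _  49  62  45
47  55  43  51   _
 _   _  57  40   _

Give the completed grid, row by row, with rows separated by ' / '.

50 63 46 54 42 / 39 52 60 48 56 / 58 41 49 62 45 / 47 55 43 51 59 / 61 44 57 40 53

The entries are 39 through 63, which sum to 1275, so each line sums to 1275/5 = 255.
Row 4: 47 + 55 + 43 + 51 + ? = 255, so (4,5) = 59.
Using column 3: 46 + 49 + 43 + 57 + ? → (2,3) = 255 − 195 = 60.
Using column 4: 54 + 62 + 51 + 40 + ? → (2,4) = 255 − 207 = 48.
Column 5 needs 255; the known cells sum to 202, so (5,5) = 53.
Main diagonal needs 255; the known cells sum to 205, so (1,1) = 50.
From anti-diagonal, 255 − (42 + 48 + 49 + 55) gives (5,1) = 61.
The remaining cell in row 1 is (1,2) = 255 − 192 = 63.
Row 2 needs 255; the known cells sum to 216, so (2,1) = 39.
Row 5 needs 255; the known cells sum to 211, so (5,2) = 44.
Column 1 needs 255; the known cells sum to 197, so (3,1) = 58.
The remaining cell in column 2 is (3,2) = 255 − 214 = 41.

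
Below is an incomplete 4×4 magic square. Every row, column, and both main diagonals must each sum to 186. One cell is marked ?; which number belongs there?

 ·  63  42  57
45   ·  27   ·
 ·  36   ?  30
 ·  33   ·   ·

Row 1: 63 + 42 + 57 + ? = 186, so (1,1) = 24.
Using column 2: 63 + 36 + 33 + ? → (2,2) = 186 − 132 = 54.
Anti-diagonal must total 186; the given cells sum to 120, so (4,1) = 66.
Row 2 must total 186; the given cells sum to 126, so (2,4) = 60.
Column 1 must total 186; the given cells sum to 135, so (3,1) = 51.
From column 4, 186 − (57 + 60 + 30) gives (4,4) = 39.
Main diagonal must total 186; the given cells sum to 117, so (3,3) = 69.

69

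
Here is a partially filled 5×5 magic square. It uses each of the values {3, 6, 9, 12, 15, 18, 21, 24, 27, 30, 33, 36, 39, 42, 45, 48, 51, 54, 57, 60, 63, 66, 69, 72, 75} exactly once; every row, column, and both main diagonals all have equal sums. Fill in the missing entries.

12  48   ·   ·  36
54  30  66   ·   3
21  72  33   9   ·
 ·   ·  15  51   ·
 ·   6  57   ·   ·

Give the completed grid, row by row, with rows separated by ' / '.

12 48 24 75 36 / 54 30 66 42 3 / 21 72 33 9 60 / 63 39 15 51 27 / 45 6 57 18 69

The 25 entries sum to 975, so each line sums to 975/5 = 195.
The remaining cell in row 2 is (2,4) = 195 − 153 = 42.
Using row 3: 21 + 72 + 33 + 9 + ? → (3,5) = 195 − 135 = 60.
From column 2, 195 − (48 + 30 + 72 + 6) gives (4,2) = 39.
Column 3 needs 195; the known cells sum to 171, so (1,3) = 24.
Main diagonal needs 195; the known cells sum to 126, so (5,5) = 69.
Anti-diagonal needs 195; the known cells sum to 150, so (5,1) = 45.
Row 1: 12 + 48 + 24 + 36 + ? = 195, so (1,4) = 75.
The remaining cell in row 5 is (5,4) = 195 − 177 = 18.
The remaining cell in column 1 is (4,1) = 195 − 132 = 63.
From column 5, 195 − (36 + 3 + 60 + 69) gives (4,5) = 27.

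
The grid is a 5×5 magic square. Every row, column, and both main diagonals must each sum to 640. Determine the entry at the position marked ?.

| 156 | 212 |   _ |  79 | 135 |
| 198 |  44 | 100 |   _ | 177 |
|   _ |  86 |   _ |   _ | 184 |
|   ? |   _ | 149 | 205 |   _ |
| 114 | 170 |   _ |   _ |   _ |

107

Row 1: 156 + 212 + 79 + 135 + ? = 640, so (1,3) = 58.
Row 2 needs 640; the known cells sum to 519, so (2,4) = 121.
Using column 2: 212 + 44 + 86 + 170 + ? → (4,2) = 640 − 512 = 128.
From anti-diagonal, 640 − (135 + 121 + 128 + 114) gives (3,3) = 142.
From column 3, 640 − (58 + 100 + 142 + 149) gives (5,3) = 191.
Main diagonal needs 640; the known cells sum to 547, so (5,5) = 93.
The remaining cell in row 5 is (5,4) = 640 − 568 = 72.
The remaining cell in column 4 is (3,4) = 640 − 477 = 163.
Column 5 needs 640; the known cells sum to 589, so (4,5) = 51.
Row 3 must total 640; the given cells sum to 575, so (3,1) = 65.
From row 4, 640 − (128 + 149 + 205 + 51) gives (4,1) = 107.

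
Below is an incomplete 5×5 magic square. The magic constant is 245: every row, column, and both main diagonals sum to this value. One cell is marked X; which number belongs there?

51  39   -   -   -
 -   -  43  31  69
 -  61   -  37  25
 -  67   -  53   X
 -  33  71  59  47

41

Row 5 must total 245; the given cells sum to 210, so (5,1) = 35.
From column 2, 245 − (39 + 61 + 67 + 33) gives (2,2) = 45.
Column 4 must total 245; the given cells sum to 180, so (1,4) = 65.
Main diagonal must total 245; the given cells sum to 196, so (3,3) = 49.
Anti-diagonal needs 245; the known cells sum to 182, so (1,5) = 63.
The remaining cell in row 1 is (1,3) = 245 − 218 = 27.
Row 2 needs 245; the known cells sum to 188, so (2,1) = 57.
The remaining cell in row 3 is (3,1) = 245 − 172 = 73.
The remaining cell in column 1 is (4,1) = 245 − 216 = 29.
Column 3 must total 245; the given cells sum to 190, so (4,3) = 55.
From column 5, 245 − (63 + 69 + 25 + 47) gives (4,5) = 41.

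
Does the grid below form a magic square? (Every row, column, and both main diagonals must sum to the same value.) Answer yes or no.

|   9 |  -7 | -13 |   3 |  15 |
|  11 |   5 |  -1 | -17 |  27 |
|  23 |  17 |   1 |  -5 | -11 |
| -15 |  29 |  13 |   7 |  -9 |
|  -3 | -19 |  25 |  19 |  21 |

No — row 1 sums to 7 but row 3 sums to 25.

Row 1: 9 + (-7) + (-13) + 3 + 15 = 7.
Row 2: 11 + 5 + (-1) + (-17) + 27 = 25.
Row 3: 23 + 17 + 1 + (-5) + (-11) = 25.
Row 4: -15 + 29 + 13 + 7 + (-9) = 25.
Row 5: -3 + (-19) + 25 + 19 + 21 = 43.
Column 1: 9 + 11 + 23 + (-15) + (-3) = 25.
Column 2: -7 + 5 + 17 + 29 + (-19) = 25.
Column 3: -13 + (-1) + 1 + 13 + 25 = 25.
Column 4: 3 + (-17) + (-5) + 7 + 19 = 7.
Column 5: 15 + 27 + (-11) + (-9) + 21 = 43.
Main diagonal: 9 + 5 + 1 + 7 + 21 = 43.
Anti-diagonal: 15 + (-17) + 1 + 29 + (-3) = 25.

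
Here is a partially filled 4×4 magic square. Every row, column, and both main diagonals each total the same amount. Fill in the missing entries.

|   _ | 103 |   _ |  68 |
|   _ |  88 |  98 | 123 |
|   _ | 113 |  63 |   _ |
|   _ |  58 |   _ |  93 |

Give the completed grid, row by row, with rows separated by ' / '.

118 103 73 68 / 53 88 98 123 / 108 113 63 78 / 83 58 128 93

Column 2 is already complete: 103 + 88 + 113 + 58 = 362, so that is the magic constant.
From row 2, 362 − (88 + 98 + 123) gives (2,1) = 53.
Using column 4: 68 + 123 + 93 + ? → (3,4) = 362 − 284 = 78.
Main diagonal: 88 + 63 + 93 + ? = 362, so (1,1) = 118.
Anti-diagonal: 68 + 98 + 113 + ? = 362, so (4,1) = 83.
Row 1 must total 362; the given cells sum to 289, so (1,3) = 73.
Row 3 needs 362; the known cells sum to 254, so (3,1) = 108.
The remaining cell in row 4 is (4,3) = 362 − 234 = 128.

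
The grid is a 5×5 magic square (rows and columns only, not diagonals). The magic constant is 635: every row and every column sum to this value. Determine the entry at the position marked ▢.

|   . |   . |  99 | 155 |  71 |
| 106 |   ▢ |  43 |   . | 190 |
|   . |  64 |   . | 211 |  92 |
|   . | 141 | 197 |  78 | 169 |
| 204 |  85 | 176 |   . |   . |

The remaining cell in row 4 is (4,1) = 635 − 585 = 50.
Using column 3: 99 + 43 + 197 + 176 + ? → (3,3) = 635 − 515 = 120.
The remaining cell in column 5 is (5,5) = 635 − 522 = 113.
Row 3 must total 635; the given cells sum to 487, so (3,1) = 148.
Using row 5: 204 + 85 + 176 + 113 + ? → (5,4) = 635 − 578 = 57.
The remaining cell in column 1 is (1,1) = 635 − 508 = 127.
The remaining cell in column 4 is (2,4) = 635 − 501 = 134.
The remaining cell in row 1 is (1,2) = 635 − 452 = 183.
Row 2 needs 635; the known cells sum to 473, so (2,2) = 162.

162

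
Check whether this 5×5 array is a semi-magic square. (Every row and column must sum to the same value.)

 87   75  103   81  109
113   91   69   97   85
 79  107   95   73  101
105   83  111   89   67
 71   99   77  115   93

Row 1: 87 + 75 + 103 + 81 + 109 = 455.
Row 2: 113 + 91 + 69 + 97 + 85 = 455.
Row 3: 79 + 107 + 95 + 73 + 101 = 455.
Row 4: 105 + 83 + 111 + 89 + 67 = 455.
Row 5: 71 + 99 + 77 + 115 + 93 = 455.
Column 1: 87 + 113 + 79 + 105 + 71 = 455.
Column 2: 75 + 91 + 107 + 83 + 99 = 455.
Column 3: 103 + 69 + 95 + 111 + 77 = 455.
Column 4: 81 + 97 + 73 + 89 + 115 = 455.
Column 5: 109 + 85 + 101 + 67 + 93 = 455.
All lines sum to 455.

Yes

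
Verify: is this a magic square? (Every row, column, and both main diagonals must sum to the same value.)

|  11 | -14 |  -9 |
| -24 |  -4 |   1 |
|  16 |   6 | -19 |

No — column 3 sums to -27 but column 2 sums to -12.

Row 1: 11 + (-14) + (-9) = -12.
Row 2: -24 + (-4) + 1 = -27.
Row 3: 16 + 6 + (-19) = 3.
Column 1: 11 + (-24) + 16 = 3.
Column 2: -14 + (-4) + 6 = -12.
Column 3: -9 + 1 + (-19) = -27.
Main diagonal: 11 + (-4) + (-19) = -12.
Anti-diagonal: -9 + (-4) + 16 = 3.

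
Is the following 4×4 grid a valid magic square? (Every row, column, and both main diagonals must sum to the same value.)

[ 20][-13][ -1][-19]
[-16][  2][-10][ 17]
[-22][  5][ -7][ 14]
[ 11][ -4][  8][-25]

Row 1: 20 + (-13) + (-1) + (-19) = -13.
Row 2: -16 + 2 + (-10) + 17 = -7.
Row 3: -22 + 5 + (-7) + 14 = -10.
Row 4: 11 + (-4) + 8 + (-25) = -10.
Column 1: 20 + (-16) + (-22) + 11 = -7.
Column 2: -13 + 2 + 5 + (-4) = -10.
Column 3: -1 + (-10) + (-7) + 8 = -10.
Column 4: -19 + 17 + 14 + (-25) = -13.
Main diagonal: 20 + 2 + (-7) + (-25) = -10.
Anti-diagonal: -19 + (-10) + 5 + 11 = -13.

No — main diagonal sums to -10 but row 2 sums to -7.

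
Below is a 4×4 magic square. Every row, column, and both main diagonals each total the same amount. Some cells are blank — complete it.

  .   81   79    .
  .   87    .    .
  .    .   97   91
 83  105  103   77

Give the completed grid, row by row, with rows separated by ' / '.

107 81 79 101 / 93 87 89 99 / 85 95 97 91 / 83 105 103 77

Row 4 is already complete: 83 + 105 + 103 + 77 = 368, so that is the magic constant.
Column 2 needs 368; the known cells sum to 273, so (3,2) = 95.
Column 3 needs 368; the known cells sum to 279, so (2,3) = 89.
Main diagonal must total 368; the given cells sum to 261, so (1,1) = 107.
Using anti-diagonal: 89 + 95 + 83 + ? → (1,4) = 368 − 267 = 101.
From row 3, 368 − (95 + 97 + 91) gives (3,1) = 85.
Column 1 needs 368; the known cells sum to 275, so (2,1) = 93.
The remaining cell in column 4 is (2,4) = 368 − 269 = 99.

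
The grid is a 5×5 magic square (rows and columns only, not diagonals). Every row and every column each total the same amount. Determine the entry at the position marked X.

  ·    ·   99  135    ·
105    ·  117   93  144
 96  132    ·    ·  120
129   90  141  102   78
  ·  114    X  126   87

Row 4 is complete and sums to 540; that is the magic constant.
Row 2 must total 540; the given cells sum to 459, so (2,2) = 81.
From column 2, 540 − (81 + 132 + 90 + 114) gives (1,2) = 123.
From column 4, 540 − (135 + 93 + 102 + 126) gives (3,4) = 84.
Column 5 needs 540; the known cells sum to 429, so (1,5) = 111.
Using row 1: 123 + 99 + 135 + 111 + ? → (1,1) = 540 − 468 = 72.
From row 3, 540 − (96 + 132 + 84 + 120) gives (3,3) = 108.
The remaining cell in column 1 is (5,1) = 540 − 402 = 138.
From column 3, 540 − (99 + 117 + 108 + 141) gives (5,3) = 75.

75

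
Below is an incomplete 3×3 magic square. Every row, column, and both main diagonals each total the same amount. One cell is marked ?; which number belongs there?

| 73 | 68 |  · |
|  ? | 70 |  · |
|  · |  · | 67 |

Main diagonal is complete and sums to 210; that is the magic constant.
From row 1, 210 − (73 + 68) gives (1,3) = 69.
Using column 2: 68 + 70 + ? → (3,2) = 210 − 138 = 72.
Using column 3: 69 + 67 + ? → (2,3) = 210 − 136 = 74.
Anti-diagonal must total 210; the given cells sum to 139, so (3,1) = 71.
The remaining cell in row 2 is (2,1) = 210 − 144 = 66.

66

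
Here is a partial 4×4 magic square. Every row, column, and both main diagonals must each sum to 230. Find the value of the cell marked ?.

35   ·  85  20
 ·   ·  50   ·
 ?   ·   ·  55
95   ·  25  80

Row 1 needs 230; the known cells sum to 140, so (1,2) = 90.
Row 4 needs 230; the known cells sum to 200, so (4,2) = 30.
Column 3 must total 230; the given cells sum to 160, so (3,3) = 70.
From column 4, 230 − (20 + 55 + 80) gives (2,4) = 75.
Using main diagonal: 35 + 70 + 80 + ? → (2,2) = 230 − 185 = 45.
Using anti-diagonal: 20 + 50 + 95 + ? → (3,2) = 230 − 165 = 65.
The remaining cell in row 2 is (2,1) = 230 − 170 = 60.
From row 3, 230 − (65 + 70 + 55) gives (3,1) = 40.

40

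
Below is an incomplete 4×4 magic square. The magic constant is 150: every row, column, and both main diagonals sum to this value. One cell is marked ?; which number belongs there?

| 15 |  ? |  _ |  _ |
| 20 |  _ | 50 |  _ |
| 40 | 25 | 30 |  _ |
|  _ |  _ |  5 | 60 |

Row 3 must total 150; the given cells sum to 95, so (3,4) = 55.
From column 1, 150 − (15 + 20 + 40) gives (4,1) = 75.
Column 3 must total 150; the given cells sum to 85, so (1,3) = 65.
Using main diagonal: 15 + 30 + 60 + ? → (2,2) = 150 − 105 = 45.
Using anti-diagonal: 50 + 25 + 75 + ? → (1,4) = 150 − 150 = 0.
Using row 1: 15 + 65 + 0 + ? → (1,2) = 150 − 80 = 70.

70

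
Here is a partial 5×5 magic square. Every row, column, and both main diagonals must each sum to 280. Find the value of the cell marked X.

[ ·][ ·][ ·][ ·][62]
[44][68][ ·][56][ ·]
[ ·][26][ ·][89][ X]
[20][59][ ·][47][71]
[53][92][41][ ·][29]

Row 4: 20 + 59 + 47 + 71 + ? = 280, so (4,3) = 83.
Using row 5: 53 + 92 + 41 + 29 + ? → (5,4) = 280 − 215 = 65.
The remaining cell in column 2 is (1,2) = 280 − 245 = 35.
Using column 4: 56 + 89 + 47 + 65 + ? → (1,4) = 280 − 257 = 23.
Using anti-diagonal: 62 + 56 + 59 + 53 + ? → (3,3) = 280 − 230 = 50.
Main diagonal needs 280; the known cells sum to 194, so (1,1) = 86.
Row 1 needs 280; the known cells sum to 206, so (1,3) = 74.
Using column 1: 86 + 44 + 20 + 53 + ? → (3,1) = 280 − 203 = 77.
Column 3 needs 280; the known cells sum to 248, so (2,3) = 32.
The remaining cell in row 2 is (2,5) = 280 − 200 = 80.
Row 3: 77 + 26 + 50 + 89 + ? = 280, so (3,5) = 38.

38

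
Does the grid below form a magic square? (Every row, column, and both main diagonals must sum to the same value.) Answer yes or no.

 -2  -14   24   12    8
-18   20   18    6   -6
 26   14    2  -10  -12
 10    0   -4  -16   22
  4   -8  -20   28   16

Row 1: -2 + (-14) + 24 + 12 + 8 = 28.
Row 2: -18 + 20 + 18 + 6 + (-6) = 20.
Row 3: 26 + 14 + 2 + (-10) + (-12) = 20.
Row 4: 10 + 0 + (-4) + (-16) + 22 = 12.
Row 5: 4 + (-8) + (-20) + 28 + 16 = 20.
Column 1: -2 + (-18) + 26 + 10 + 4 = 20.
Column 2: -14 + 20 + 14 + 0 + (-8) = 12.
Column 3: 24 + 18 + 2 + (-4) + (-20) = 20.
Column 4: 12 + 6 + (-10) + (-16) + 28 = 20.
Column 5: 8 + (-6) + (-12) + 22 + 16 = 28.
Main diagonal: -2 + 20 + 2 + (-16) + 16 = 20.
Anti-diagonal: 8 + 6 + 2 + 0 + 4 = 20.

No — row 4 sums to 12 but anti-diagonal sums to 20.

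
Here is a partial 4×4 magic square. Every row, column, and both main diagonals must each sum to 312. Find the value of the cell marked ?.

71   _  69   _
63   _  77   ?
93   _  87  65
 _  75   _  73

Row 3: 93 + 87 + 65 + ? = 312, so (3,2) = 67.
Column 1: 71 + 63 + 93 + ? = 312, so (4,1) = 85.
Column 3 must total 312; the given cells sum to 233, so (4,3) = 79.
Main diagonal: 71 + 87 + 73 + ? = 312, so (2,2) = 81.
From anti-diagonal, 312 − (77 + 67 + 85) gives (1,4) = 83.
Row 1 must total 312; the given cells sum to 223, so (1,2) = 89.
Row 2 needs 312; the known cells sum to 221, so (2,4) = 91.

91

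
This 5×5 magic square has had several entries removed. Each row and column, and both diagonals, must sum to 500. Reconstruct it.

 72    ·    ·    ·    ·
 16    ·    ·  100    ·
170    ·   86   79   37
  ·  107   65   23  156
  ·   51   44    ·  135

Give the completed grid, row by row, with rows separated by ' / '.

Using row 3: 170 + 86 + 79 + 37 + ? → (3,2) = 500 − 372 = 128.
Using row 4: 107 + 65 + 23 + 156 + ? → (4,1) = 500 − 351 = 149.
Column 1 needs 500; the known cells sum to 407, so (5,1) = 93.
The remaining cell in main diagonal is (2,2) = 500 − 316 = 184.
Anti-diagonal: 100 + 86 + 107 + 93 + ? = 500, so (1,5) = 114.
Row 5 must total 500; the given cells sum to 323, so (5,4) = 177.
From column 2, 500 − (184 + 128 + 107 + 51) gives (1,2) = 30.
Using column 4: 100 + 79 + 23 + 177 + ? → (1,4) = 500 − 379 = 121.
The remaining cell in column 5 is (2,5) = 500 − 442 = 58.
Row 1: 72 + 30 + 121 + 114 + ? = 500, so (1,3) = 163.
The remaining cell in row 2 is (2,3) = 500 − 358 = 142.

72 30 163 121 114 / 16 184 142 100 58 / 170 128 86 79 37 / 149 107 65 23 156 / 93 51 44 177 135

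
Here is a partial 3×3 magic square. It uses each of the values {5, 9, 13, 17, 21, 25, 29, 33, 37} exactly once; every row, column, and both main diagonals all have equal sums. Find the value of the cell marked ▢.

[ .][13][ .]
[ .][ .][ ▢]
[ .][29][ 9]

37

The 9 entries sum to 189, so each line sums to 189/3 = 63.
Row 3: 29 + 9 + ? = 63, so (3,1) = 25.
Using column 2: 13 + 29 + ? → (2,2) = 63 − 42 = 21.
From main diagonal, 63 − (21 + 9) gives (1,1) = 33.
Anti-diagonal must total 63; the given cells sum to 46, so (1,3) = 17.
The remaining cell in column 1 is (2,1) = 63 − 58 = 5.
Column 3 needs 63; the known cells sum to 26, so (2,3) = 37.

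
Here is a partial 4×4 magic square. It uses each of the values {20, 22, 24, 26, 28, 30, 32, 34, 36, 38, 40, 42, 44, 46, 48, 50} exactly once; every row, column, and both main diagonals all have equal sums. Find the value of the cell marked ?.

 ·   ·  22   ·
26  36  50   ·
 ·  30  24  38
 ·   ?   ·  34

The 16 entries sum to 560, so each line sums to 560/4 = 140.
From row 2, 140 − (26 + 36 + 50) gives (2,4) = 28.
Row 3 must total 140; the given cells sum to 92, so (3,1) = 48.
Column 3 needs 140; the known cells sum to 96, so (4,3) = 44.
Column 4 must total 140; the given cells sum to 100, so (1,4) = 40.
Using main diagonal: 36 + 24 + 34 + ? → (1,1) = 140 − 94 = 46.
The remaining cell in anti-diagonal is (4,1) = 140 − 120 = 20.
Using row 1: 46 + 22 + 40 + ? → (1,2) = 140 − 108 = 32.
From row 4, 140 − (20 + 44 + 34) gives (4,2) = 42.

42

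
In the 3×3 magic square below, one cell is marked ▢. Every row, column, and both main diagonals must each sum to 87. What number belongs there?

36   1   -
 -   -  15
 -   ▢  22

57

Using row 1: 36 + 1 + ? → (1,3) = 87 − 37 = 50.
Using main diagonal: 36 + 22 + ? → (2,2) = 87 − 58 = 29.
Anti-diagonal needs 87; the known cells sum to 79, so (3,1) = 8.
Row 2: 29 + 15 + ? = 87, so (2,1) = 43.
Row 3 must total 87; the given cells sum to 30, so (3,2) = 57.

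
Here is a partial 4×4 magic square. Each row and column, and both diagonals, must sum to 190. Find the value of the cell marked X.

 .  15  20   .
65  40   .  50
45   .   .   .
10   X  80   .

75

Row 2 must total 190; the given cells sum to 155, so (2,3) = 35.
The remaining cell in column 1 is (1,1) = 190 − 120 = 70.
Column 3 must total 190; the given cells sum to 135, so (3,3) = 55.
From main diagonal, 190 − (70 + 40 + 55) gives (4,4) = 25.
Row 1 must total 190; the given cells sum to 105, so (1,4) = 85.
Row 4 needs 190; the known cells sum to 115, so (4,2) = 75.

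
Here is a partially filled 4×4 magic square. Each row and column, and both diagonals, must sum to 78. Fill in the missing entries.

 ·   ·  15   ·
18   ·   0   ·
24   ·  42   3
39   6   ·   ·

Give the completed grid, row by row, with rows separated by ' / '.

Row 3: 24 + 42 + 3 + ? = 78, so (3,2) = 9.
Column 1 needs 78; the known cells sum to 81, so (1,1) = -3.
From column 3, 78 − (15 + 0 + 42) gives (4,3) = 21.
The remaining cell in anti-diagonal is (1,4) = 78 − 48 = 30.
The remaining cell in row 1 is (1,2) = 78 − 42 = 36.
From row 4, 78 − (39 + 6 + 21) gives (4,4) = 12.
Column 2 needs 78; the known cells sum to 51, so (2,2) = 27.
Column 4 needs 78; the known cells sum to 45, so (2,4) = 33.

-3 36 15 30 / 18 27 0 33 / 24 9 42 3 / 39 6 21 12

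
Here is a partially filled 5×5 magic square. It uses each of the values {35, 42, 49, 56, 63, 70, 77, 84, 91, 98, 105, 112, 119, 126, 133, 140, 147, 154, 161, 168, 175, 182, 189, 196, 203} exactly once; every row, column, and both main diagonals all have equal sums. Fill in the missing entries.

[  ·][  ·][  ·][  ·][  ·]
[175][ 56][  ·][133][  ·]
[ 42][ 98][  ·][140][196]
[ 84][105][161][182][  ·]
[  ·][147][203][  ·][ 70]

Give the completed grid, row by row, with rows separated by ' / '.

The 25 entries sum to 2975, so each line sums to 2975/5 = 595.
The remaining cell in row 3 is (3,3) = 595 − 476 = 119.
From row 4, 595 − (84 + 105 + 161 + 182) gives (4,5) = 63.
Using column 2: 56 + 98 + 105 + 147 + ? → (1,2) = 595 − 406 = 189.
Main diagonal needs 595; the known cells sum to 427, so (1,1) = 168.
Using column 1: 168 + 175 + 42 + 84 + ? → (5,1) = 595 − 469 = 126.
Anti-diagonal: 133 + 119 + 105 + 126 + ? = 595, so (1,5) = 112.
From row 5, 595 − (126 + 147 + 203 + 70) gives (5,4) = 49.
From column 4, 595 − (133 + 140 + 182 + 49) gives (1,4) = 91.
From column 5, 595 − (112 + 196 + 63 + 70) gives (2,5) = 154.
The remaining cell in row 1 is (1,3) = 595 − 560 = 35.
From row 2, 595 − (175 + 56 + 133 + 154) gives (2,3) = 77.

168 189 35 91 112 / 175 56 77 133 154 / 42 98 119 140 196 / 84 105 161 182 63 / 126 147 203 49 70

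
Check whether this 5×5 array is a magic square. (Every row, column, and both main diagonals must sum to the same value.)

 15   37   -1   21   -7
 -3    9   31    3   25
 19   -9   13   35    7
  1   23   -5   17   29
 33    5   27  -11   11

Row 1: 15 + 37 + (-1) + 21 + (-7) = 65.
Row 2: -3 + 9 + 31 + 3 + 25 = 65.
Row 3: 19 + (-9) + 13 + 35 + 7 = 65.
Row 4: 1 + 23 + (-5) + 17 + 29 = 65.
Row 5: 33 + 5 + 27 + (-11) + 11 = 65.
Column 1: 15 + (-3) + 19 + 1 + 33 = 65.
Column 2: 37 + 9 + (-9) + 23 + 5 = 65.
Column 3: -1 + 31 + 13 + (-5) + 27 = 65.
Column 4: 21 + 3 + 35 + 17 + (-11) = 65.
Column 5: -7 + 25 + 7 + 29 + 11 = 65.
Main diagonal: 15 + 9 + 13 + 17 + 11 = 65.
Anti-diagonal: -7 + 3 + 13 + 23 + 33 = 65.
All lines sum to 65.

Yes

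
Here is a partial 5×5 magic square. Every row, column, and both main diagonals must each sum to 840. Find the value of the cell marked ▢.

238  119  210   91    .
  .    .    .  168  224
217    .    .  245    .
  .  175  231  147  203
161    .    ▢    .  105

133

The remaining cell in row 1 is (1,5) = 840 − 658 = 182.
Row 4 needs 840; the known cells sum to 756, so (4,1) = 84.
Using column 1: 238 + 217 + 84 + 161 + ? → (2,1) = 840 − 700 = 140.
Column 4: 91 + 168 + 245 + 147 + ? = 840, so (5,4) = 189.
The remaining cell in column 5 is (3,5) = 840 − 714 = 126.
The remaining cell in anti-diagonal is (3,3) = 840 − 686 = 154.
Row 3 needs 840; the known cells sum to 742, so (3,2) = 98.
Main diagonal must total 840; the given cells sum to 644, so (2,2) = 196.
The remaining cell in row 2 is (2,3) = 840 − 728 = 112.
From column 2, 840 − (119 + 196 + 98 + 175) gives (5,2) = 252.
The remaining cell in column 3 is (5,3) = 840 − 707 = 133.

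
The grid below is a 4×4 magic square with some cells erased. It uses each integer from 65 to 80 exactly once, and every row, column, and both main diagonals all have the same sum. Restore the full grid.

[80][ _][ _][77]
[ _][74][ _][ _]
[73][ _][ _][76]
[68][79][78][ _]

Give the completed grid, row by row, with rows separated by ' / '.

The entries are 65 through 80, which sum to 1160, so each line sums to 1160/4 = 290.
The remaining cell in row 4 is (4,4) = 290 − 225 = 65.
Using column 1: 80 + 73 + 68 + ? → (2,1) = 290 − 221 = 69.
The remaining cell in column 4 is (2,4) = 290 − 218 = 72.
Using main diagonal: 80 + 74 + 65 + ? → (3,3) = 290 − 219 = 71.
The remaining cell in row 2 is (2,3) = 290 − 215 = 75.
The remaining cell in row 3 is (3,2) = 290 − 220 = 70.
Column 2 must total 290; the given cells sum to 223, so (1,2) = 67.
From column 3, 290 − (75 + 71 + 78) gives (1,3) = 66.

80 67 66 77 / 69 74 75 72 / 73 70 71 76 / 68 79 78 65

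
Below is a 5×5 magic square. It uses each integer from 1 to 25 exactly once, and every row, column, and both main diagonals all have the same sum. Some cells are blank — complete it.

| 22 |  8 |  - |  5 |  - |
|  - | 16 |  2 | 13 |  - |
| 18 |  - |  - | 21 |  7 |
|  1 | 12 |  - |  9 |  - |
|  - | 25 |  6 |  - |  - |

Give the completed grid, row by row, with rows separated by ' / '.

22 8 19 5 11 / 10 16 2 13 24 / 18 4 15 21 7 / 1 12 23 9 20 / 14 25 6 17 3

The entries are 1 through 25, which sum to 325, so each line sums to 325/5 = 65.
Column 2 must total 65; the given cells sum to 61, so (3,2) = 4.
Using column 4: 5 + 13 + 21 + 9 + ? → (5,4) = 65 − 48 = 17.
From row 3, 65 − (18 + 4 + 21 + 7) gives (3,3) = 15.
Using main diagonal: 22 + 16 + 15 + 9 + ? → (5,5) = 65 − 62 = 3.
The remaining cell in row 5 is (5,1) = 65 − 51 = 14.
The remaining cell in column 1 is (2,1) = 65 − 55 = 10.
From anti-diagonal, 65 − (13 + 15 + 12 + 14) gives (1,5) = 11.
The remaining cell in row 1 is (1,3) = 65 − 46 = 19.
Row 2 must total 65; the given cells sum to 41, so (2,5) = 24.
Using column 3: 19 + 2 + 15 + 6 + ? → (4,3) = 65 − 42 = 23.
Column 5 needs 65; the known cells sum to 45, so (4,5) = 20.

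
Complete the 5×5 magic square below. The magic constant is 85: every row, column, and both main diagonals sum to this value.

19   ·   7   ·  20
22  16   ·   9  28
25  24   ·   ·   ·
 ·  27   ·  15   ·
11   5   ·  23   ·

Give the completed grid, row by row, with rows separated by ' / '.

Row 2 needs 85; the known cells sum to 75, so (2,3) = 10.
Column 1 must total 85; the given cells sum to 77, so (4,1) = 8.
The remaining cell in column 2 is (1,2) = 85 − 72 = 13.
Anti-diagonal: 20 + 9 + 27 + 11 + ? = 85, so (3,3) = 18.
Row 1 must total 85; the given cells sum to 59, so (1,4) = 26.
From column 4, 85 − (26 + 9 + 15 + 23) gives (3,4) = 12.
From main diagonal, 85 − (19 + 16 + 18 + 15) gives (5,5) = 17.
Using row 3: 25 + 24 + 18 + 12 + ? → (3,5) = 85 − 79 = 6.
Using row 5: 11 + 5 + 23 + 17 + ? → (5,3) = 85 − 56 = 29.
Column 3: 7 + 10 + 18 + 29 + ? = 85, so (4,3) = 21.
From column 5, 85 − (20 + 28 + 6 + 17) gives (4,5) = 14.

19 13 7 26 20 / 22 16 10 9 28 / 25 24 18 12 6 / 8 27 21 15 14 / 11 5 29 23 17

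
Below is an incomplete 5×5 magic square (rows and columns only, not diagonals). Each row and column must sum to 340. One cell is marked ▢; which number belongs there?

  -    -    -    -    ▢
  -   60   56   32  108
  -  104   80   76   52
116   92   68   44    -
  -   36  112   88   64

96

The remaining cell in row 2 is (2,1) = 340 − 256 = 84.
Row 3 needs 340; the known cells sum to 312, so (3,1) = 28.
The remaining cell in row 4 is (4,5) = 340 − 320 = 20.
Using row 5: 36 + 112 + 88 + 64 + ? → (5,1) = 340 − 300 = 40.
Column 1 needs 340; the known cells sum to 268, so (1,1) = 72.
Column 2 needs 340; the known cells sum to 292, so (1,2) = 48.
Column 3 must total 340; the given cells sum to 316, so (1,3) = 24.
Column 4: 32 + 76 + 44 + 88 + ? = 340, so (1,4) = 100.
Column 5 needs 340; the known cells sum to 244, so (1,5) = 96.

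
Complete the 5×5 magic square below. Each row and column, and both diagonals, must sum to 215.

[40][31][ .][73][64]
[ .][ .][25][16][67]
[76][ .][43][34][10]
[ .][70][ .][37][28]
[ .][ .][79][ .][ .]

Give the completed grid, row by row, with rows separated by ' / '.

40 31 7 73 64 / 58 49 25 16 67 / 76 52 43 34 10 / 19 70 61 37 28 / 22 13 79 55 46

Row 1 needs 215; the known cells sum to 208, so (1,3) = 7.
Row 3 needs 215; the known cells sum to 163, so (3,2) = 52.
Using column 3: 7 + 25 + 43 + 79 + ? → (4,3) = 215 − 154 = 61.
Using column 4: 73 + 16 + 34 + 37 + ? → (5,4) = 215 − 160 = 55.
Column 5 must total 215; the given cells sum to 169, so (5,5) = 46.
Main diagonal must total 215; the given cells sum to 166, so (2,2) = 49.
The remaining cell in anti-diagonal is (5,1) = 215 − 193 = 22.
Using row 2: 49 + 25 + 16 + 67 + ? → (2,1) = 215 − 157 = 58.
Row 4 needs 215; the known cells sum to 196, so (4,1) = 19.
The remaining cell in row 5 is (5,2) = 215 − 202 = 13.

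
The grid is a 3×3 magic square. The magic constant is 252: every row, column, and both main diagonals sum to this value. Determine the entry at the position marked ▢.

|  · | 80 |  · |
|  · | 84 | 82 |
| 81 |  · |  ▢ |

Using row 2: 84 + 82 + ? → (2,1) = 252 − 166 = 86.
From column 1, 252 − (86 + 81) gives (1,1) = 85.
Column 2 needs 252; the known cells sum to 164, so (3,2) = 88.
Main diagonal needs 252; the known cells sum to 169, so (3,3) = 83.

83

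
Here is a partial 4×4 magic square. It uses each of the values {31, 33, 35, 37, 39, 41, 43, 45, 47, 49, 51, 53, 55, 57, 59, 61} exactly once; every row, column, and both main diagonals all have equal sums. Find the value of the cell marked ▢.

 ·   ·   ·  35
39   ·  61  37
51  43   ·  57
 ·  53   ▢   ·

31

The 16 entries sum to 736, so each line sums to 736/4 = 184.
From row 2, 184 − (39 + 61 + 37) gives (2,2) = 47.
The remaining cell in row 3 is (3,3) = 184 − 151 = 33.
Column 2 needs 184; the known cells sum to 143, so (1,2) = 41.
The remaining cell in column 4 is (4,4) = 184 − 129 = 55.
The remaining cell in main diagonal is (1,1) = 184 − 135 = 49.
Using anti-diagonal: 35 + 61 + 43 + ? → (4,1) = 184 − 139 = 45.
Row 1 must total 184; the given cells sum to 125, so (1,3) = 59.
From row 4, 184 − (45 + 53 + 55) gives (4,3) = 31.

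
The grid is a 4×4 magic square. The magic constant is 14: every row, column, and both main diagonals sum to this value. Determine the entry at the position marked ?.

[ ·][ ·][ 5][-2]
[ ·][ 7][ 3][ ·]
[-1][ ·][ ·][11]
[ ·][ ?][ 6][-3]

2

Column 3 needs 14; the known cells sum to 14, so (3,3) = 0.
From column 4, 14 − (-2 + 11 + (-3)) gives (2,4) = 8.
From main diagonal, 14 − (7 + 0 + (-3)) gives (1,1) = 10.
Row 1: 10 + 5 + (-2) + ? = 14, so (1,2) = 1.
From row 2, 14 − (7 + 3 + 8) gives (2,1) = -4.
Using row 3: -1 + 0 + 11 + ? → (3,2) = 14 − 10 = 4.
Column 1 needs 14; the known cells sum to 5, so (4,1) = 9.
Column 2 must total 14; the given cells sum to 12, so (4,2) = 2.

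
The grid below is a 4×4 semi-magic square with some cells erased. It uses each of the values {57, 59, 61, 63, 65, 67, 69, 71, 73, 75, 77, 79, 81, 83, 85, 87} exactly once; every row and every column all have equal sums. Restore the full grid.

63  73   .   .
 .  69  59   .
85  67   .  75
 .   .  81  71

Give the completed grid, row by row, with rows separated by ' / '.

The 16 entries sum to 1152, so each line sums to 1152/4 = 288.
Row 3: 85 + 67 + 75 + ? = 288, so (3,3) = 61.
Column 2 needs 288; the known cells sum to 209, so (4,2) = 79.
Using column 3: 59 + 61 + 81 + ? → (1,3) = 288 − 201 = 87.
From row 1, 288 − (63 + 73 + 87) gives (1,4) = 65.
Row 4 must total 288; the given cells sum to 231, so (4,1) = 57.
From column 1, 288 − (63 + 85 + 57) gives (2,1) = 83.
Column 4 needs 288; the known cells sum to 211, so (2,4) = 77.

63 73 87 65 / 83 69 59 77 / 85 67 61 75 / 57 79 81 71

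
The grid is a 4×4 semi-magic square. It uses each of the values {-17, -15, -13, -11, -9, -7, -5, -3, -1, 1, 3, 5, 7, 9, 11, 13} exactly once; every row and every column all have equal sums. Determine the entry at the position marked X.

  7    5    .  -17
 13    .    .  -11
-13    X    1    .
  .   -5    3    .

The 16 entries sum to -32, so each line sums to -32/4 = -8.
Row 1 needs -8; the known cells sum to -5, so (1,3) = -3.
Column 1: 7 + 13 + (-13) + ? = -8, so (4,1) = -15.
The remaining cell in column 3 is (2,3) = -8 − 1 = -9.
From row 2, -8 − (13 + (-9) + (-11)) gives (2,2) = -1.
The remaining cell in row 4 is (4,4) = -8 − (-17) = 9.
Column 2 needs -8; the known cells sum to -1, so (3,2) = -7.

-7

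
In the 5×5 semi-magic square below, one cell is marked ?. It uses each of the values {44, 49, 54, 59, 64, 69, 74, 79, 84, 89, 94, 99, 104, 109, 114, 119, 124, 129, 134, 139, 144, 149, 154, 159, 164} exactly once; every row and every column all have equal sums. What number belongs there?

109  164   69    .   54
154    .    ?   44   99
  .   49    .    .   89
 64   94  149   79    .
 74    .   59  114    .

139

The 25 entries sum to 2600, so each line sums to 2600/5 = 520.
From row 1, 520 − (109 + 164 + 69 + 54) gives (1,4) = 124.
Row 4: 64 + 94 + 149 + 79 + ? = 520, so (4,5) = 134.
Using column 1: 109 + 154 + 64 + 74 + ? → (3,1) = 520 − 401 = 119.
Column 4: 124 + 44 + 79 + 114 + ? = 520, so (3,4) = 159.
Column 5: 54 + 99 + 89 + 134 + ? = 520, so (5,5) = 144.
Using row 3: 119 + 49 + 159 + 89 + ? → (3,3) = 520 − 416 = 104.
Using row 5: 74 + 59 + 114 + 144 + ? → (5,2) = 520 − 391 = 129.
Column 2: 164 + 49 + 94 + 129 + ? = 520, so (2,2) = 84.
The remaining cell in column 3 is (2,3) = 520 − 381 = 139.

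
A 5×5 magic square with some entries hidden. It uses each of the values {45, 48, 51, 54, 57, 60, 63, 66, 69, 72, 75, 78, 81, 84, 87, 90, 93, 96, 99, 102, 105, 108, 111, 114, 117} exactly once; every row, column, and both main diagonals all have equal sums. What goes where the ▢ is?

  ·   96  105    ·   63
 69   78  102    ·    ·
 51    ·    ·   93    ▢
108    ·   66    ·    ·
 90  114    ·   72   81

The 25 entries sum to 2025, so each line sums to 2025/5 = 405.
Row 5 must total 405; the given cells sum to 357, so (5,3) = 48.
Column 1 needs 405; the known cells sum to 318, so (1,1) = 87.
The remaining cell in column 3 is (3,3) = 405 − 321 = 84.
Main diagonal needs 405; the known cells sum to 330, so (4,4) = 75.
The remaining cell in row 1 is (1,4) = 405 − 351 = 54.
Using column 4: 54 + 93 + 75 + 72 + ? → (2,4) = 405 − 294 = 111.
The remaining cell in anti-diagonal is (4,2) = 405 − 348 = 57.
From row 2, 405 − (69 + 78 + 102 + 111) gives (2,5) = 45.
Row 4 needs 405; the known cells sum to 306, so (4,5) = 99.
From column 2, 405 − (96 + 78 + 57 + 114) gives (3,2) = 60.
From column 5, 405 − (63 + 45 + 99 + 81) gives (3,5) = 117.

117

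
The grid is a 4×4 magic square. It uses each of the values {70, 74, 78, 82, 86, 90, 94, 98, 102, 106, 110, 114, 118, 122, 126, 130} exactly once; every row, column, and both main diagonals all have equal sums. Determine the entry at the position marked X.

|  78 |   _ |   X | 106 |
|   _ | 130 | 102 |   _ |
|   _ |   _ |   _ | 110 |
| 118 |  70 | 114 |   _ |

90

The 16 entries sum to 1600, so each line sums to 1600/4 = 400.
Row 4 must total 400; the given cells sum to 302, so (4,4) = 98.
From column 4, 400 − (106 + 110 + 98) gives (2,4) = 86.
Main diagonal must total 400; the given cells sum to 306, so (3,3) = 94.
Anti-diagonal must total 400; the given cells sum to 326, so (3,2) = 74.
Row 2 needs 400; the known cells sum to 318, so (2,1) = 82.
Row 3: 74 + 94 + 110 + ? = 400, so (3,1) = 122.
Column 2: 130 + 74 + 70 + ? = 400, so (1,2) = 126.
The remaining cell in column 3 is (1,3) = 400 − 310 = 90.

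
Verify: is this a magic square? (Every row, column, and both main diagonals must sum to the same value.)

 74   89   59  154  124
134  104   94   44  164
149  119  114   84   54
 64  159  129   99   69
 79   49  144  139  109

Row 1: 74 + 89 + 59 + 154 + 124 = 500.
Row 2: 134 + 104 + 94 + 44 + 164 = 540.
Row 3: 149 + 119 + 114 + 84 + 54 = 520.
Row 4: 64 + 159 + 129 + 99 + 69 = 520.
Row 5: 79 + 49 + 144 + 139 + 109 = 520.
Column 1: 74 + 134 + 149 + 64 + 79 = 500.
Column 2: 89 + 104 + 119 + 159 + 49 = 520.
Column 3: 59 + 94 + 114 + 129 + 144 = 540.
Column 4: 154 + 44 + 84 + 99 + 139 = 520.
Column 5: 124 + 164 + 54 + 69 + 109 = 520.
Main diagonal: 74 + 104 + 114 + 99 + 109 = 500.
Anti-diagonal: 124 + 44 + 114 + 159 + 79 = 520.

No — column 4 sums to 520 but row 1 sums to 500.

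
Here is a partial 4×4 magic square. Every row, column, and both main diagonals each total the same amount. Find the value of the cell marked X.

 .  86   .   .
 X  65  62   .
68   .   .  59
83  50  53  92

Row 4 is complete and sums to 278; that is the magic constant.
Column 2: 86 + 65 + 50 + ? = 278, so (3,2) = 77.
Anti-diagonal must total 278; the given cells sum to 222, so (1,4) = 56.
The remaining cell in row 3 is (3,3) = 278 − 204 = 74.
Column 3 must total 278; the given cells sum to 189, so (1,3) = 89.
The remaining cell in column 4 is (2,4) = 278 − 207 = 71.
Using main diagonal: 65 + 74 + 92 + ? → (1,1) = 278 − 231 = 47.
Row 2 needs 278; the known cells sum to 198, so (2,1) = 80.

80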